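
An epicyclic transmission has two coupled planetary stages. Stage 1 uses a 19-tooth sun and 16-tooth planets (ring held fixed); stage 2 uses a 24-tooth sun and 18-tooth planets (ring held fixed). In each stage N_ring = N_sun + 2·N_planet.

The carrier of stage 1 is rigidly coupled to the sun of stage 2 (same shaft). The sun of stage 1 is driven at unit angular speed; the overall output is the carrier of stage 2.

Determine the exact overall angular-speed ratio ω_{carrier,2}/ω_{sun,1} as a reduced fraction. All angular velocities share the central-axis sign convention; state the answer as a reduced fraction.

Stage 1: N_ring = 19 + 2·16 = 51
Stage 1: 19(ω_s−ω_c) = −51(ω_r−ω_c),  ω_r=0, ω_s=1
Stage 1: 19(1−ω_c) = −51(0−ω_c)  ⇒  70ω_c = 19  ⇒  ω_c = 19/70
  ⇒ ω_c¹/ω_s¹ = 19/70
Stage 2: N_ring = 24 + 2·18 = 60
Stage 2: 24(ω_s−ω_c) = −60(ω_r−ω_c),  ω_r=0, ω_s=1
Stage 2: 24(1−ω_c) = −60(0−ω_c)  ⇒  84ω_c = 24  ⇒  ω_c = 2/7
  ⇒ ω_c²/ω_s² = 2/7
Coupling ω_s² = ω_c¹ ⇒ overall = 19/70 × 2/7 = 19/245

19/245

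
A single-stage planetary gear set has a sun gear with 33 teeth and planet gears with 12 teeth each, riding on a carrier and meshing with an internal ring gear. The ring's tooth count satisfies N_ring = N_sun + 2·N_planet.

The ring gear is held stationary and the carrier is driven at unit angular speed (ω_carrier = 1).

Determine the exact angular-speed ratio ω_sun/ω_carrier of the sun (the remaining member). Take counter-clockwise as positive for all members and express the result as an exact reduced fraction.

30/11

N_ring = 33 + 2·12 = 57
33(ω_s−ω_c) = −57(ω_r−ω_c),  ω_r=0, ω_c=1
ω_s = 1 − (57/33)(0−1) = 30/11
ω_s/ω_c = 30/11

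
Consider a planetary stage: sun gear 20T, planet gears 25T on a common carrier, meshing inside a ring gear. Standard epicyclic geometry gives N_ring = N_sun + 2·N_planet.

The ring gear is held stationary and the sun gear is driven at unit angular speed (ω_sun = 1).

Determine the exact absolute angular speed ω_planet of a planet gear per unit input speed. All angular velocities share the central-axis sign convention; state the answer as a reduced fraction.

N_ring = 20 + 2·25 = 70
20(ω_s−ω_c) = −70(ω_r−ω_c),  ω_r=0, ω_s=1
20(1−ω_c) = −70(0−ω_c)  ⇒  90ω_c = 20  ⇒  ω_c = 2/9
sun–planet: 20·(1−2/9) = −25·(ω_p−ω_c)  ⇒  ω_p−ω_c = −(20/25)·(7/9) = -28/45
ω_p = 2/9 − 28/45 = -2/5

-2/5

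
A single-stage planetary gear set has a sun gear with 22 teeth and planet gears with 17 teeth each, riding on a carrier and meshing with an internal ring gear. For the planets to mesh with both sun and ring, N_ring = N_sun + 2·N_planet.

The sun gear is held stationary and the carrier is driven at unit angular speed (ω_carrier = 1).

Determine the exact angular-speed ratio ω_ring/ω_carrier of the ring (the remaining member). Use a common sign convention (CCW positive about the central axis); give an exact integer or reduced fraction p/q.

39/28

N_ring = 22 + 2·17 = 56
22(ω_s−ω_c) = −56(ω_r−ω_c),  ω_s=0, ω_c=1
ω_r = 1 − (22/56)(0−1) = 39/28
ω_r/ω_c = 39/28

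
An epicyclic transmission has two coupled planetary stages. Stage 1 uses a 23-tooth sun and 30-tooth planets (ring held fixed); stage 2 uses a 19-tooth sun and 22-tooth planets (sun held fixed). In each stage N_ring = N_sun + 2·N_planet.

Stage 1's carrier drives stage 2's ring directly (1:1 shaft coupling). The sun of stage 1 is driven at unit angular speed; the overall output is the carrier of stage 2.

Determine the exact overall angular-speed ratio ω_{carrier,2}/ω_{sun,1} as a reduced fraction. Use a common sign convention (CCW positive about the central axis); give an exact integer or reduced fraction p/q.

Stage 1: N_ring = 23 + 2·30 = 83
Stage 1: 23(ω_s−ω_c) = −83(ω_r−ω_c),  ω_r=0, ω_s=1
Stage 1: 23(1−ω_c) = −83(0−ω_c)  ⇒  106ω_c = 23  ⇒  ω_c = 23/106
  ⇒ ω_c¹/ω_s¹ = 23/106
Stage 2: N_ring = 19 + 2·22 = 63
Stage 2: 19(ω_s−ω_c) = −63(ω_r−ω_c),  ω_s=0, ω_r=1
Stage 2: 19(0−ω_c) = −63(1−ω_c)  ⇒  82ω_c = 63  ⇒  ω_c = 63/82
  ⇒ ω_c²/ω_r² = 63/82
Coupling ω_r² = ω_c¹ ⇒ overall = 23/106 × 63/82 = 1449/8692

1449/8692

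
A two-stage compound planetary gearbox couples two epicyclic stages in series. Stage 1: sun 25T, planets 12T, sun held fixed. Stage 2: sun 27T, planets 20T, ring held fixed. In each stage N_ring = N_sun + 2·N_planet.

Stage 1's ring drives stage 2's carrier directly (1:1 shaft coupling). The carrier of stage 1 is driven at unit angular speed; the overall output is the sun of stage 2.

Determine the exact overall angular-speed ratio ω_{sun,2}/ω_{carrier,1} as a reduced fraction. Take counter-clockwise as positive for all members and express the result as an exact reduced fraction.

6956/1323

Stage 1: N_ring = 25 + 2·12 = 49
Stage 1: 25(ω_s−ω_c) = −49(ω_r−ω_c),  ω_s=0, ω_c=1
Stage 1: ω_r = 1 − (25/49)(0−1) = 74/49
  ⇒ ω_r¹/ω_c¹ = 74/49
Stage 2: N_ring = 27 + 2·20 = 67
Stage 2: 27(ω_s−ω_c) = −67(ω_r−ω_c),  ω_r=0, ω_c=1
Stage 2: ω_s = 1 − (67/27)(0−1) = 94/27
  ⇒ ω_s²/ω_c² = 94/27
Coupling ω_c² = ω_r¹ ⇒ overall = 74/49 × 94/27 = 6956/1323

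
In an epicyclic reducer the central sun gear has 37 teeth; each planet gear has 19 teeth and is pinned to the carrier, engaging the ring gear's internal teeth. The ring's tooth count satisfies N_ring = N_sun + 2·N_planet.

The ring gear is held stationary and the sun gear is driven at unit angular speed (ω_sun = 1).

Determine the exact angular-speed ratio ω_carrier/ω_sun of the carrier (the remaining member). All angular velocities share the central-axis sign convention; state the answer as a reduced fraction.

N_ring = 37 + 2·19 = 75
37(ω_s−ω_c) = −75(ω_r−ω_c),  ω_r=0, ω_s=1
37(1−ω_c) = −75(0−ω_c)  ⇒  112ω_c = 37  ⇒  ω_c = 37/112
ω_c/ω_s = 37/112

37/112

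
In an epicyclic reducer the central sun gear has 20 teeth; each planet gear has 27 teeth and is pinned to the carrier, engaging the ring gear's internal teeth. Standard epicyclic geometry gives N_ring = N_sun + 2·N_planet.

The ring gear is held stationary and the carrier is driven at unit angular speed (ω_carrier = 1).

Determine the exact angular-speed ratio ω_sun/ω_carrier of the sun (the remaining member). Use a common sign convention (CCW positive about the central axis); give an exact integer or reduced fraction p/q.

47/10

N_ring = 20 + 2·27 = 74
20(ω_s−ω_c) = −74(ω_r−ω_c),  ω_r=0, ω_c=1
ω_s = 1 − (74/20)(0−1) = 47/10
ω_s/ω_c = 47/10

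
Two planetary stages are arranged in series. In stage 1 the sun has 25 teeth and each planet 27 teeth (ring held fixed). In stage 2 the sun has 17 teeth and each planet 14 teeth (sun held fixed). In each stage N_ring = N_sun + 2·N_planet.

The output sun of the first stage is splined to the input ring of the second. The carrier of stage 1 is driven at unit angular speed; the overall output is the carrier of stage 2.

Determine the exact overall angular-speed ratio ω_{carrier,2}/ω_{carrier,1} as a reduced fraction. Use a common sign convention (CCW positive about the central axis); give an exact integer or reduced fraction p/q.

Stage 1: N_ring = 25 + 2·27 = 79
Stage 1: 25(ω_s−ω_c) = −79(ω_r−ω_c),  ω_r=0, ω_c=1
Stage 1: ω_s = 1 − (79/25)(0−1) = 104/25
  ⇒ ω_s¹/ω_c¹ = 104/25
Stage 2: N_ring = 17 + 2·14 = 45
Stage 2: 17(ω_s−ω_c) = −45(ω_r−ω_c),  ω_s=0, ω_r=1
Stage 2: 17(0−ω_c) = −45(1−ω_c)  ⇒  62ω_c = 45  ⇒  ω_c = 45/62
  ⇒ ω_c²/ω_r² = 45/62
Coupling ω_r² = ω_s¹ ⇒ overall = 104/25 × 45/62 = 468/155

468/155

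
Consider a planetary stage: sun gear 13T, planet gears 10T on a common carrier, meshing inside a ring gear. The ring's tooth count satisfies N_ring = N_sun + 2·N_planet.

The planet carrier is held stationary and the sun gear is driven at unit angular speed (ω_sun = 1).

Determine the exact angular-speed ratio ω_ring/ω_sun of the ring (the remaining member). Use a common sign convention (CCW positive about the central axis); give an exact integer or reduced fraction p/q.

N_ring = 13 + 2·10 = 33
13(ω_s−ω_c) = −33(ω_r−ω_c),  ω_c=0, ω_s=1
ω_r = 0 − (13/33)(1−0) = -13/33
ω_r/ω_s = -13/33

-13/33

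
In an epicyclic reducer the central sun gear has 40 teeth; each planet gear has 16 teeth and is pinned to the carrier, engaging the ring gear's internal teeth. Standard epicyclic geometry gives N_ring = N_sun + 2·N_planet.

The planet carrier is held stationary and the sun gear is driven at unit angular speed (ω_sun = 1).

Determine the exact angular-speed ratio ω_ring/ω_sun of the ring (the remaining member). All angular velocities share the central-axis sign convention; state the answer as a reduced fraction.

-5/9

N_ring = 40 + 2·16 = 72
40(ω_s−ω_c) = −72(ω_r−ω_c),  ω_c=0, ω_s=1
ω_r = 0 − (40/72)(1−0) = -5/9
ω_r/ω_s = -5/9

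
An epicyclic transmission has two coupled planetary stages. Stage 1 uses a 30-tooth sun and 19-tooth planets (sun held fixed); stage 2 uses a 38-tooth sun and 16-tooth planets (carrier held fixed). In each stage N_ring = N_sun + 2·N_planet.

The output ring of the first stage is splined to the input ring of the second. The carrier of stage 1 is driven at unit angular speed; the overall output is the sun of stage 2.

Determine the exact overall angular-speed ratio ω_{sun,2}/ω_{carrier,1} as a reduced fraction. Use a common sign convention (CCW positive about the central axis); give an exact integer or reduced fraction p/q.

Stage 1: N_ring = 30 + 2·19 = 68
Stage 1: 30(ω_s−ω_c) = −68(ω_r−ω_c),  ω_s=0, ω_c=1
Stage 1: ω_r = 1 − (30/68)(0−1) = 49/34
  ⇒ ω_r¹/ω_c¹ = 49/34
Stage 2: N_ring = 38 + 2·16 = 70
Stage 2: 38(ω_s−ω_c) = −70(ω_r−ω_c),  ω_c=0, ω_r=1
Stage 2: ω_s = 0 − (70/38)(1−0) = -35/19
  ⇒ ω_s²/ω_r² = -35/19
Coupling ω_r² = ω_r¹ ⇒ overall = 49/34 × -35/19 = -1715/646

-1715/646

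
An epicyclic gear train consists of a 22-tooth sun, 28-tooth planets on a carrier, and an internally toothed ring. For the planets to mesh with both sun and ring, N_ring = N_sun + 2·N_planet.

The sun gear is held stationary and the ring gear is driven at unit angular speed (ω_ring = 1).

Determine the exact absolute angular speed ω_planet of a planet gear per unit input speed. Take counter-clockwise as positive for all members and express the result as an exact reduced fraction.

N_ring = 22 + 2·28 = 78
22(ω_s−ω_c) = −78(ω_r−ω_c),  ω_s=0, ω_r=1
22(0−ω_c) = −78(1−ω_c)  ⇒  100ω_c = 78  ⇒  ω_c = 39/50
sun–planet: 22·(0−39/50) = −28·(ω_p−ω_c)  ⇒  ω_p−ω_c = −(22/28)·(-39/50) = 429/700
ω_p = 39/50 + 429/700 = 39/28

39/28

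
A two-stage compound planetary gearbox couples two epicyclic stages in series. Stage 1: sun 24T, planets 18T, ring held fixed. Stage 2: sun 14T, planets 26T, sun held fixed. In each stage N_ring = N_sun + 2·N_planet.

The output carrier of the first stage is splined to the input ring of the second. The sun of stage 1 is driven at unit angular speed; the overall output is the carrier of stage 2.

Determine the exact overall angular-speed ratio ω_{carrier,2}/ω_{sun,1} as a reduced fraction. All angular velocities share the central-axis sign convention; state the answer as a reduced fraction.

33/140

Stage 1: N_ring = 24 + 2·18 = 60
Stage 1: 24(ω_s−ω_c) = −60(ω_r−ω_c),  ω_r=0, ω_s=1
Stage 1: 24(1−ω_c) = −60(0−ω_c)  ⇒  84ω_c = 24  ⇒  ω_c = 2/7
  ⇒ ω_c¹/ω_s¹ = 2/7
Stage 2: N_ring = 14 + 2·26 = 66
Stage 2: 14(ω_s−ω_c) = −66(ω_r−ω_c),  ω_s=0, ω_r=1
Stage 2: 14(0−ω_c) = −66(1−ω_c)  ⇒  80ω_c = 66  ⇒  ω_c = 33/40
  ⇒ ω_c²/ω_r² = 33/40
Coupling ω_r² = ω_c¹ ⇒ overall = 2/7 × 33/40 = 33/140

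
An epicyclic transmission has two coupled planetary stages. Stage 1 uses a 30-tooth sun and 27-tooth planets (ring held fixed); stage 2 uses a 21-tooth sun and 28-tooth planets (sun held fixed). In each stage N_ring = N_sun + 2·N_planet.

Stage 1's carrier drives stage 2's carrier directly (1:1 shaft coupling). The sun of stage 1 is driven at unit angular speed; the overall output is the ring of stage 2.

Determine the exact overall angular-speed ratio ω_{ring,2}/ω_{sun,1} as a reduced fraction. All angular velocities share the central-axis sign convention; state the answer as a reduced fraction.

70/209

Stage 1: N_ring = 30 + 2·27 = 84
Stage 1: 30(ω_s−ω_c) = −84(ω_r−ω_c),  ω_r=0, ω_s=1
Stage 1: 30(1−ω_c) = −84(0−ω_c)  ⇒  114ω_c = 30  ⇒  ω_c = 5/19
  ⇒ ω_c¹/ω_s¹ = 5/19
Stage 2: N_ring = 21 + 2·28 = 77
Stage 2: 21(ω_s−ω_c) = −77(ω_r−ω_c),  ω_s=0, ω_c=1
Stage 2: ω_r = 1 − (21/77)(0−1) = 14/11
  ⇒ ω_r²/ω_c² = 14/11
Coupling ω_c² = ω_c¹ ⇒ overall = 5/19 × 14/11 = 70/209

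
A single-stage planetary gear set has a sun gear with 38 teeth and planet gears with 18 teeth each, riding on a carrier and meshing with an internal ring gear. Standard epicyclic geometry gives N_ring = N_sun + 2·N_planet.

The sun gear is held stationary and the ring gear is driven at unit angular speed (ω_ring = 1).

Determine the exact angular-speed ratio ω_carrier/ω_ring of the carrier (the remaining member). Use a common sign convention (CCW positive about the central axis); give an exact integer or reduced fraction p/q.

N_ring = 38 + 2·18 = 74
38(ω_s−ω_c) = −74(ω_r−ω_c),  ω_s=0, ω_r=1
38(0−ω_c) = −74(1−ω_c)  ⇒  112ω_c = 74  ⇒  ω_c = 37/56
ω_c/ω_r = 37/56

37/56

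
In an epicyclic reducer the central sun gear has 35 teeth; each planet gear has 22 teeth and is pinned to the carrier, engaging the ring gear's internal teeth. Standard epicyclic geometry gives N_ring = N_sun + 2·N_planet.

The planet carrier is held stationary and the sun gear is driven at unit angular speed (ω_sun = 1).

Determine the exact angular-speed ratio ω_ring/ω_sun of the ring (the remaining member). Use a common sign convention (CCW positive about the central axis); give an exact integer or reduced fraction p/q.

-35/79

N_ring = 35 + 2·22 = 79
35(ω_s−ω_c) = −79(ω_r−ω_c),  ω_c=0, ω_s=1
ω_r = 0 − (35/79)(1−0) = -35/79
ω_r/ω_s = -35/79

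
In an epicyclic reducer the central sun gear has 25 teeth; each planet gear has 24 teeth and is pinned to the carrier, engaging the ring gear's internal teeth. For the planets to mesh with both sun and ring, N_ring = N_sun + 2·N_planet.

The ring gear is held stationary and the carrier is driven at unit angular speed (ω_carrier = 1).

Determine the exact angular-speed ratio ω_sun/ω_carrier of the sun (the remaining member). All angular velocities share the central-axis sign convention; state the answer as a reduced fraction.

98/25

N_ring = 25 + 2·24 = 73
25(ω_s−ω_c) = −73(ω_r−ω_c),  ω_r=0, ω_c=1
ω_s = 1 − (73/25)(0−1) = 98/25
ω_s/ω_c = 98/25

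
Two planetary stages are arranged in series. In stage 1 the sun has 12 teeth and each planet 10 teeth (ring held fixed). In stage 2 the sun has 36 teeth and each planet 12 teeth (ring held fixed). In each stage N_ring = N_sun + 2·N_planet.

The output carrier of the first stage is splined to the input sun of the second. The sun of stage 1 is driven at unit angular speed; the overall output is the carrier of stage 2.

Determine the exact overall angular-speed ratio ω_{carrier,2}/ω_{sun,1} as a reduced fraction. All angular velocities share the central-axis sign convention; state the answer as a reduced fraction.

9/88

Stage 1: N_ring = 12 + 2·10 = 32
Stage 1: 12(ω_s−ω_c) = −32(ω_r−ω_c),  ω_r=0, ω_s=1
Stage 1: 12(1−ω_c) = −32(0−ω_c)  ⇒  44ω_c = 12  ⇒  ω_c = 3/11
  ⇒ ω_c¹/ω_s¹ = 3/11
Stage 2: N_ring = 36 + 2·12 = 60
Stage 2: 36(ω_s−ω_c) = −60(ω_r−ω_c),  ω_r=0, ω_s=1
Stage 2: 36(1−ω_c) = −60(0−ω_c)  ⇒  96ω_c = 36  ⇒  ω_c = 3/8
  ⇒ ω_c²/ω_s² = 3/8
Coupling ω_s² = ω_c¹ ⇒ overall = 3/11 × 3/8 = 9/88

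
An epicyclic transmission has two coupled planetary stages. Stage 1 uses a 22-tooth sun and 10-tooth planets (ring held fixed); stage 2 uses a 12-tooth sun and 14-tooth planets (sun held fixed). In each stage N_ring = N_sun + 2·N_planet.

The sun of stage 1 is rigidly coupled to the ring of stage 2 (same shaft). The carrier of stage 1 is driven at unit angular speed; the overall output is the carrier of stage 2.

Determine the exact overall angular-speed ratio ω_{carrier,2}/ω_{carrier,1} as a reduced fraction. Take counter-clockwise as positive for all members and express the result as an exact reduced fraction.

Stage 1: N_ring = 22 + 2·10 = 42
Stage 1: 22(ω_s−ω_c) = −42(ω_r−ω_c),  ω_r=0, ω_c=1
Stage 1: ω_s = 1 − (42/22)(0−1) = 32/11
  ⇒ ω_s¹/ω_c¹ = 32/11
Stage 2: N_ring = 12 + 2·14 = 40
Stage 2: 12(ω_s−ω_c) = −40(ω_r−ω_c),  ω_s=0, ω_r=1
Stage 2: 12(0−ω_c) = −40(1−ω_c)  ⇒  52ω_c = 40  ⇒  ω_c = 10/13
  ⇒ ω_c²/ω_r² = 10/13
Coupling ω_r² = ω_s¹ ⇒ overall = 32/11 × 10/13 = 320/143

320/143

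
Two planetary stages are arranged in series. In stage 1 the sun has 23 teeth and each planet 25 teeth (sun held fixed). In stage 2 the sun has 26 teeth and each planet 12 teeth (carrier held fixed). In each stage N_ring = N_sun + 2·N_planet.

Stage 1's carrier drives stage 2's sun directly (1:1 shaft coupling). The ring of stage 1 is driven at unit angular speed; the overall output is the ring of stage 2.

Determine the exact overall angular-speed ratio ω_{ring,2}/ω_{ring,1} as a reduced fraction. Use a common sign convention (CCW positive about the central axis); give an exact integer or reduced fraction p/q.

-949/2400

Stage 1: N_ring = 23 + 2·25 = 73
Stage 1: 23(ω_s−ω_c) = −73(ω_r−ω_c),  ω_s=0, ω_r=1
Stage 1: 23(0−ω_c) = −73(1−ω_c)  ⇒  96ω_c = 73  ⇒  ω_c = 73/96
  ⇒ ω_c¹/ω_r¹ = 73/96
Stage 2: N_ring = 26 + 2·12 = 50
Stage 2: 26(ω_s−ω_c) = −50(ω_r−ω_c),  ω_c=0, ω_s=1
Stage 2: ω_r = 0 − (26/50)(1−0) = -13/25
  ⇒ ω_r²/ω_s² = -13/25
Coupling ω_s² = ω_c¹ ⇒ overall = 73/96 × -13/25 = -949/2400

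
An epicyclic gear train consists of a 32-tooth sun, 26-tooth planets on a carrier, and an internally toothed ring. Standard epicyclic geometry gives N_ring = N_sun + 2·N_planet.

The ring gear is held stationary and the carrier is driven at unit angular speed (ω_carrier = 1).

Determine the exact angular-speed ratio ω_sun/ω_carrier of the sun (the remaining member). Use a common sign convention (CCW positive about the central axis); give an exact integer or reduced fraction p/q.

29/8

N_ring = 32 + 2·26 = 84
32(ω_s−ω_c) = −84(ω_r−ω_c),  ω_r=0, ω_c=1
ω_s = 1 − (84/32)(0−1) = 29/8
ω_s/ω_c = 29/8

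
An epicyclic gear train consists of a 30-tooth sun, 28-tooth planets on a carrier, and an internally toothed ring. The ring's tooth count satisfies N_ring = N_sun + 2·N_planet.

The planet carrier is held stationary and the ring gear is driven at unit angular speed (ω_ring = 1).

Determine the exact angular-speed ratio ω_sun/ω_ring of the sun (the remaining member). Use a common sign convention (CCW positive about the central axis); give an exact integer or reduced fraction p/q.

-43/15

N_ring = 30 + 2·28 = 86
30(ω_s−ω_c) = −86(ω_r−ω_c),  ω_c=0, ω_r=1
ω_s = 0 − (86/30)(1−0) = -43/15
ω_s/ω_r = -43/15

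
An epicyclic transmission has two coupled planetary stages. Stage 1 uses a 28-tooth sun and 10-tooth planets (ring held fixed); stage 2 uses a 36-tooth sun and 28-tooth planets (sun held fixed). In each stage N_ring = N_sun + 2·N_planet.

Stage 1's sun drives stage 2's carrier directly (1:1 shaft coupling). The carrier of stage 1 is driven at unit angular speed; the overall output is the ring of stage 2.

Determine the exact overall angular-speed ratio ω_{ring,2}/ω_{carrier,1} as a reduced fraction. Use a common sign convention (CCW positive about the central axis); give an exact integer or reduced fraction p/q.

608/161

Stage 1: N_ring = 28 + 2·10 = 48
Stage 1: 28(ω_s−ω_c) = −48(ω_r−ω_c),  ω_r=0, ω_c=1
Stage 1: ω_s = 1 − (48/28)(0−1) = 19/7
  ⇒ ω_s¹/ω_c¹ = 19/7
Stage 2: N_ring = 36 + 2·28 = 92
Stage 2: 36(ω_s−ω_c) = −92(ω_r−ω_c),  ω_s=0, ω_c=1
Stage 2: ω_r = 1 − (36/92)(0−1) = 32/23
  ⇒ ω_r²/ω_c² = 32/23
Coupling ω_c² = ω_s¹ ⇒ overall = 19/7 × 32/23 = 608/161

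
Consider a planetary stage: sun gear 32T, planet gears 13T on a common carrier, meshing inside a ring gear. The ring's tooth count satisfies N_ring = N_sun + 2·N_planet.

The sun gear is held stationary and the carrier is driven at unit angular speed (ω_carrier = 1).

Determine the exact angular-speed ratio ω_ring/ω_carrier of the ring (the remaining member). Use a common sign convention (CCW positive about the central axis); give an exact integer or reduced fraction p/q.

N_ring = 32 + 2·13 = 58
32(ω_s−ω_c) = −58(ω_r−ω_c),  ω_s=0, ω_c=1
ω_r = 1 − (32/58)(0−1) = 45/29
ω_r/ω_c = 45/29

45/29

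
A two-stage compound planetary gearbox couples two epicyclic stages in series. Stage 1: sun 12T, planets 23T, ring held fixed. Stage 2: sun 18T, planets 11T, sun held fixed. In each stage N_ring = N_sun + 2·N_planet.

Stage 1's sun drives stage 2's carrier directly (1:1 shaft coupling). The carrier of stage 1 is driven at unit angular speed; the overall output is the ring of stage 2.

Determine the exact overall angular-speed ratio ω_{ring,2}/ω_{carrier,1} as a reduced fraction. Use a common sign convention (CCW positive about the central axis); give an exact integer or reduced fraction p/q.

203/24

Stage 1: N_ring = 12 + 2·23 = 58
Stage 1: 12(ω_s−ω_c) = −58(ω_r−ω_c),  ω_r=0, ω_c=1
Stage 1: ω_s = 1 − (58/12)(0−1) = 35/6
  ⇒ ω_s¹/ω_c¹ = 35/6
Stage 2: N_ring = 18 + 2·11 = 40
Stage 2: 18(ω_s−ω_c) = −40(ω_r−ω_c),  ω_s=0, ω_c=1
Stage 2: ω_r = 1 − (18/40)(0−1) = 29/20
  ⇒ ω_r²/ω_c² = 29/20
Coupling ω_c² = ω_s¹ ⇒ overall = 35/6 × 29/20 = 203/24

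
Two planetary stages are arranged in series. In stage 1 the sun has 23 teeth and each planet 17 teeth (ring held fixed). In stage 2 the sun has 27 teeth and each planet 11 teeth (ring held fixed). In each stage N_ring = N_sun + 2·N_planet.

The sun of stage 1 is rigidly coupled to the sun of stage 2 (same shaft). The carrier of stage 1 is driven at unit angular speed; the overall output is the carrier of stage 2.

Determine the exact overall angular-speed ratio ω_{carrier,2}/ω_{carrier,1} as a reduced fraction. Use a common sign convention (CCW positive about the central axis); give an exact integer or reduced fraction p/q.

540/437

Stage 1: N_ring = 23 + 2·17 = 57
Stage 1: 23(ω_s−ω_c) = −57(ω_r−ω_c),  ω_r=0, ω_c=1
Stage 1: ω_s = 1 − (57/23)(0−1) = 80/23
  ⇒ ω_s¹/ω_c¹ = 80/23
Stage 2: N_ring = 27 + 2·11 = 49
Stage 2: 27(ω_s−ω_c) = −49(ω_r−ω_c),  ω_r=0, ω_s=1
Stage 2: 27(1−ω_c) = −49(0−ω_c)  ⇒  76ω_c = 27  ⇒  ω_c = 27/76
  ⇒ ω_c²/ω_s² = 27/76
Coupling ω_s² = ω_s¹ ⇒ overall = 80/23 × 27/76 = 540/437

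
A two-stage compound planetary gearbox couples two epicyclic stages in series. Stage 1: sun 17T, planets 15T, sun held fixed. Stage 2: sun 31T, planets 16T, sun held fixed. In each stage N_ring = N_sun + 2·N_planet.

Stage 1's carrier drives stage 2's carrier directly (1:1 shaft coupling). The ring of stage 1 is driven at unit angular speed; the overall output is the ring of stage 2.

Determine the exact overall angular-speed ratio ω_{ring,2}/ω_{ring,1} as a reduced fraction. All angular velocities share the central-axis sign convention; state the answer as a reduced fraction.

2209/2016

Stage 1: N_ring = 17 + 2·15 = 47
Stage 1: 17(ω_s−ω_c) = −47(ω_r−ω_c),  ω_s=0, ω_r=1
Stage 1: 17(0−ω_c) = −47(1−ω_c)  ⇒  64ω_c = 47  ⇒  ω_c = 47/64
  ⇒ ω_c¹/ω_r¹ = 47/64
Stage 2: N_ring = 31 + 2·16 = 63
Stage 2: 31(ω_s−ω_c) = −63(ω_r−ω_c),  ω_s=0, ω_c=1
Stage 2: ω_r = 1 − (31/63)(0−1) = 94/63
  ⇒ ω_r²/ω_c² = 94/63
Coupling ω_c² = ω_c¹ ⇒ overall = 47/64 × 94/63 = 2209/2016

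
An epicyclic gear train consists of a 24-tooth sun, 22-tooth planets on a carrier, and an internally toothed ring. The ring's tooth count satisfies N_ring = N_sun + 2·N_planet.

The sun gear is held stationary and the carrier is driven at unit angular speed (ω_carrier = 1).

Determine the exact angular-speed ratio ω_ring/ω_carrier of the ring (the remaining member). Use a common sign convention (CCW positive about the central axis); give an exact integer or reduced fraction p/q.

N_ring = 24 + 2·22 = 68
24(ω_s−ω_c) = −68(ω_r−ω_c),  ω_s=0, ω_c=1
ω_r = 1 − (24/68)(0−1) = 23/17
ω_r/ω_c = 23/17

23/17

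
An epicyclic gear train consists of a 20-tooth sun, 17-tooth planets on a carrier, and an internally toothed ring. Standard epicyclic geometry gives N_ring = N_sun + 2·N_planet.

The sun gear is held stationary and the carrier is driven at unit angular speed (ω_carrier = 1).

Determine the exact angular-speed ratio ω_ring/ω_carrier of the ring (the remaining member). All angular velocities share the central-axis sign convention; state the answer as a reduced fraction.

N_ring = 20 + 2·17 = 54
20(ω_s−ω_c) = −54(ω_r−ω_c),  ω_s=0, ω_c=1
ω_r = 1 − (20/54)(0−1) = 37/27
ω_r/ω_c = 37/27

37/27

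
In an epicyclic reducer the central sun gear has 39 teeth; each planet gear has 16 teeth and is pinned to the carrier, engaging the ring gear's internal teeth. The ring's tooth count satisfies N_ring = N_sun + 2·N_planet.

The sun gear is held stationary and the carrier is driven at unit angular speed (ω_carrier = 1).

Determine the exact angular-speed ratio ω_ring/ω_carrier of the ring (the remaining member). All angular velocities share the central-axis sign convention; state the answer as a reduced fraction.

N_ring = 39 + 2·16 = 71
39(ω_s−ω_c) = −71(ω_r−ω_c),  ω_s=0, ω_c=1
ω_r = 1 − (39/71)(0−1) = 110/71
ω_r/ω_c = 110/71

110/71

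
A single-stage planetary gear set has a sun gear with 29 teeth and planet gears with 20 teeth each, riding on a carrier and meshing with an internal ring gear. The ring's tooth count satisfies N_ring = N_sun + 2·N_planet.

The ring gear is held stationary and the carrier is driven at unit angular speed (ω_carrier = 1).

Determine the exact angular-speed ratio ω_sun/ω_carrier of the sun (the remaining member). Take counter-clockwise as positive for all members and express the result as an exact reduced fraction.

98/29

N_ring = 29 + 2·20 = 69
29(ω_s−ω_c) = −69(ω_r−ω_c),  ω_r=0, ω_c=1
ω_s = 1 − (69/29)(0−1) = 98/29
ω_s/ω_c = 98/29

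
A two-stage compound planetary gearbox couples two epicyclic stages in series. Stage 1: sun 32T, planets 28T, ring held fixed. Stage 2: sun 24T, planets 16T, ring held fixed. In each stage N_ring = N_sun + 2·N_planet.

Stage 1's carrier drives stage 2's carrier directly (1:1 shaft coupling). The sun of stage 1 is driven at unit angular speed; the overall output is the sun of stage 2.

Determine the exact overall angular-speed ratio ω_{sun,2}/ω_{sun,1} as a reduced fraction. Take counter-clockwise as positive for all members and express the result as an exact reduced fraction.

Stage 1: N_ring = 32 + 2·28 = 88
Stage 1: 32(ω_s−ω_c) = −88(ω_r−ω_c),  ω_r=0, ω_s=1
Stage 1: 32(1−ω_c) = −88(0−ω_c)  ⇒  120ω_c = 32  ⇒  ω_c = 4/15
  ⇒ ω_c¹/ω_s¹ = 4/15
Stage 2: N_ring = 24 + 2·16 = 56
Stage 2: 24(ω_s−ω_c) = −56(ω_r−ω_c),  ω_r=0, ω_c=1
Stage 2: ω_s = 1 − (56/24)(0−1) = 10/3
  ⇒ ω_s²/ω_c² = 10/3
Coupling ω_c² = ω_c¹ ⇒ overall = 4/15 × 10/3 = 8/9

8/9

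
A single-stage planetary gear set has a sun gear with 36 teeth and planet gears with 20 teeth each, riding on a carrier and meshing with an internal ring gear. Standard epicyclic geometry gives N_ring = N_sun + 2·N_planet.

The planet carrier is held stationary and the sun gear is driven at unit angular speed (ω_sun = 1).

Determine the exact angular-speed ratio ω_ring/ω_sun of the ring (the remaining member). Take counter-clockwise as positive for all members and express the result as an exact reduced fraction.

N_ring = 36 + 2·20 = 76
36(ω_s−ω_c) = −76(ω_r−ω_c),  ω_c=0, ω_s=1
ω_r = 0 − (36/76)(1−0) = -9/19
ω_r/ω_s = -9/19

-9/19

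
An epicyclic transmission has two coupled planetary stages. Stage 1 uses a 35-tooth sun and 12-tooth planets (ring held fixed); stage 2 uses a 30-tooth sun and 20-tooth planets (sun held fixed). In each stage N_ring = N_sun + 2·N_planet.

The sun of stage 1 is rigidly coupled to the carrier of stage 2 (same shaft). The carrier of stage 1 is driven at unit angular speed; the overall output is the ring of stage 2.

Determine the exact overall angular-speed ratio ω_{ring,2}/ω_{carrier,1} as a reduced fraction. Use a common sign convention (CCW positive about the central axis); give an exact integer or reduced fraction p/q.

188/49

Stage 1: N_ring = 35 + 2·12 = 59
Stage 1: 35(ω_s−ω_c) = −59(ω_r−ω_c),  ω_r=0, ω_c=1
Stage 1: ω_s = 1 − (59/35)(0−1) = 94/35
  ⇒ ω_s¹/ω_c¹ = 94/35
Stage 2: N_ring = 30 + 2·20 = 70
Stage 2: 30(ω_s−ω_c) = −70(ω_r−ω_c),  ω_s=0, ω_c=1
Stage 2: ω_r = 1 − (30/70)(0−1) = 10/7
  ⇒ ω_r²/ω_c² = 10/7
Coupling ω_c² = ω_s¹ ⇒ overall = 94/35 × 10/7 = 188/49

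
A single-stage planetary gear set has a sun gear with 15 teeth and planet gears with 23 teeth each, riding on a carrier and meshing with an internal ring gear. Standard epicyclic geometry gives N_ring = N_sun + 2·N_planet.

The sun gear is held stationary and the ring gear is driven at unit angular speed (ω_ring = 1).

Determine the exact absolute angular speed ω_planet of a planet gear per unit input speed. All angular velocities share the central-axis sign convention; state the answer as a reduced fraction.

N_ring = 15 + 2·23 = 61
15(ω_s−ω_c) = −61(ω_r−ω_c),  ω_s=0, ω_r=1
15(0−ω_c) = −61(1−ω_c)  ⇒  76ω_c = 61  ⇒  ω_c = 61/76
sun–planet: 15·(0−61/76) = −23·(ω_p−ω_c)  ⇒  ω_p−ω_c = −(15/23)·(-61/76) = 915/1748
ω_p = 61/76 + 915/1748 = 61/46

61/46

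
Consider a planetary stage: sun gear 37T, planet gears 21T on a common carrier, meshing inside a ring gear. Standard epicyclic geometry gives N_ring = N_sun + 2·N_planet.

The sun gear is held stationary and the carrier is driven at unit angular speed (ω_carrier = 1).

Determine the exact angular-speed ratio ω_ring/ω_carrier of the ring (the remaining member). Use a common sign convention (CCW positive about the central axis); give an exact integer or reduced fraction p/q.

116/79

N_ring = 37 + 2·21 = 79
37(ω_s−ω_c) = −79(ω_r−ω_c),  ω_s=0, ω_c=1
ω_r = 1 − (37/79)(0−1) = 116/79
ω_r/ω_c = 116/79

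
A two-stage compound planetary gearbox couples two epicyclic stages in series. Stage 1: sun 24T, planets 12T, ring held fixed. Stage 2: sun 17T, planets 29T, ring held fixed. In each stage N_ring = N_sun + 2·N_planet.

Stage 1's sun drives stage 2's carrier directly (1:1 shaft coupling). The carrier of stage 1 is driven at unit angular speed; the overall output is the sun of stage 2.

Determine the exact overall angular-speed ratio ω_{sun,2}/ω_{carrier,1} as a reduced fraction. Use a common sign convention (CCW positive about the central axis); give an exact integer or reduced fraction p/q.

Stage 1: N_ring = 24 + 2·12 = 48
Stage 1: 24(ω_s−ω_c) = −48(ω_r−ω_c),  ω_r=0, ω_c=1
Stage 1: ω_s = 1 − (48/24)(0−1) = 3
  ⇒ ω_s¹/ω_c¹ = 3
Stage 2: N_ring = 17 + 2·29 = 75
Stage 2: 17(ω_s−ω_c) = −75(ω_r−ω_c),  ω_r=0, ω_c=1
Stage 2: ω_s = 1 − (75/17)(0−1) = 92/17
  ⇒ ω_s²/ω_c² = 92/17
Coupling ω_c² = ω_s¹ ⇒ overall = 3 × 92/17 = 276/17

276/17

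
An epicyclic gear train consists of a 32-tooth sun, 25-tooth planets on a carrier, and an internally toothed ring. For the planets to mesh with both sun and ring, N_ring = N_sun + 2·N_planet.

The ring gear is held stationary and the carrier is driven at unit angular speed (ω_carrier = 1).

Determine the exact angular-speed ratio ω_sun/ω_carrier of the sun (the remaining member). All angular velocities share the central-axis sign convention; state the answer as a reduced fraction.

57/16

N_ring = 32 + 2·25 = 82
32(ω_s−ω_c) = −82(ω_r−ω_c),  ω_r=0, ω_c=1
ω_s = 1 − (82/32)(0−1) = 57/16
ω_s/ω_c = 57/16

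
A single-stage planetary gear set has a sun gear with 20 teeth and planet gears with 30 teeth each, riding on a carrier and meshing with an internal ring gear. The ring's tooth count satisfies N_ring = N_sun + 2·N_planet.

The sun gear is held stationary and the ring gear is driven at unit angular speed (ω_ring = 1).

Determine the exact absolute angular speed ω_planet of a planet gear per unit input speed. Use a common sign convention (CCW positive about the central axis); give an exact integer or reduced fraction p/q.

N_ring = 20 + 2·30 = 80
20(ω_s−ω_c) = −80(ω_r−ω_c),  ω_s=0, ω_r=1
20(0−ω_c) = −80(1−ω_c)  ⇒  100ω_c = 80  ⇒  ω_c = 4/5
sun–planet: 20·(0−4/5) = −30·(ω_p−ω_c)  ⇒  ω_p−ω_c = −(20/30)·(-4/5) = 8/15
ω_p = 4/5 + 8/15 = 4/3

4/3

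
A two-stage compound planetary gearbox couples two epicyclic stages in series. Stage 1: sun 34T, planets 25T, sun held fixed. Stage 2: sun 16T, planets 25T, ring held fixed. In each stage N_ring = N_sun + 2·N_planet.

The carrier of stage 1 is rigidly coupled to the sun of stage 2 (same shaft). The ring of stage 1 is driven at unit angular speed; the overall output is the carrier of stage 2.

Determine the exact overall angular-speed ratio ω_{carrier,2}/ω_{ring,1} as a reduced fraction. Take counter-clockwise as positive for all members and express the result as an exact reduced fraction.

Stage 1: N_ring = 34 + 2·25 = 84
Stage 1: 34(ω_s−ω_c) = −84(ω_r−ω_c),  ω_s=0, ω_r=1
Stage 1: 34(0−ω_c) = −84(1−ω_c)  ⇒  118ω_c = 84  ⇒  ω_c = 42/59
  ⇒ ω_c¹/ω_r¹ = 42/59
Stage 2: N_ring = 16 + 2·25 = 66
Stage 2: 16(ω_s−ω_c) = −66(ω_r−ω_c),  ω_r=0, ω_s=1
Stage 2: 16(1−ω_c) = −66(0−ω_c)  ⇒  82ω_c = 16  ⇒  ω_c = 8/41
  ⇒ ω_c²/ω_s² = 8/41
Coupling ω_s² = ω_c¹ ⇒ overall = 42/59 × 8/41 = 336/2419

336/2419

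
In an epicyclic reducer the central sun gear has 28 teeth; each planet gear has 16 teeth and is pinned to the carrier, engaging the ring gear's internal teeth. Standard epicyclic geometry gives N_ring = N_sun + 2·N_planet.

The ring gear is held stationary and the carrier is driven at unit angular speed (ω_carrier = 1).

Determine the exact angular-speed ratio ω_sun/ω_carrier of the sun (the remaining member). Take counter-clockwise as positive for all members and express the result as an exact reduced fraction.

22/7

N_ring = 28 + 2·16 = 60
28(ω_s−ω_c) = −60(ω_r−ω_c),  ω_r=0, ω_c=1
ω_s = 1 − (60/28)(0−1) = 22/7
ω_s/ω_c = 22/7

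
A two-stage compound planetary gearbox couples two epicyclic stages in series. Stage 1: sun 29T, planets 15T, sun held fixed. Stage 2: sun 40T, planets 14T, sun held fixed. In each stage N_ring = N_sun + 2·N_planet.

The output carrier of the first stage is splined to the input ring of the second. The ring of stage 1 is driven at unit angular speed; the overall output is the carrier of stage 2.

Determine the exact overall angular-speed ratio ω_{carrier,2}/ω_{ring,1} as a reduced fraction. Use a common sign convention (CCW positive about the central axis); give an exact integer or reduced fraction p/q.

Stage 1: N_ring = 29 + 2·15 = 59
Stage 1: 29(ω_s−ω_c) = −59(ω_r−ω_c),  ω_s=0, ω_r=1
Stage 1: 29(0−ω_c) = −59(1−ω_c)  ⇒  88ω_c = 59  ⇒  ω_c = 59/88
  ⇒ ω_c¹/ω_r¹ = 59/88
Stage 2: N_ring = 40 + 2·14 = 68
Stage 2: 40(ω_s−ω_c) = −68(ω_r−ω_c),  ω_s=0, ω_r=1
Stage 2: 40(0−ω_c) = −68(1−ω_c)  ⇒  108ω_c = 68  ⇒  ω_c = 17/27
  ⇒ ω_c²/ω_r² = 17/27
Coupling ω_r² = ω_c¹ ⇒ overall = 59/88 × 17/27 = 1003/2376

1003/2376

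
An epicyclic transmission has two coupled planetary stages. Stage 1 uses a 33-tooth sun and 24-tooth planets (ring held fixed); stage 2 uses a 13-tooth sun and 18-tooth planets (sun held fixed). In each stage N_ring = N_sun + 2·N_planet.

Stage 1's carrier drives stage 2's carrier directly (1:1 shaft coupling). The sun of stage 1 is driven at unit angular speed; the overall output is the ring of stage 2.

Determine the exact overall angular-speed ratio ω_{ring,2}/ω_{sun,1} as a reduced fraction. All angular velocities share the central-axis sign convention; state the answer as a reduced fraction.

Stage 1: N_ring = 33 + 2·24 = 81
Stage 1: 33(ω_s−ω_c) = −81(ω_r−ω_c),  ω_r=0, ω_s=1
Stage 1: 33(1−ω_c) = −81(0−ω_c)  ⇒  114ω_c = 33  ⇒  ω_c = 11/38
  ⇒ ω_c¹/ω_s¹ = 11/38
Stage 2: N_ring = 13 + 2·18 = 49
Stage 2: 13(ω_s−ω_c) = −49(ω_r−ω_c),  ω_s=0, ω_c=1
Stage 2: ω_r = 1 − (13/49)(0−1) = 62/49
  ⇒ ω_r²/ω_c² = 62/49
Coupling ω_c² = ω_c¹ ⇒ overall = 11/38 × 62/49 = 341/931

341/931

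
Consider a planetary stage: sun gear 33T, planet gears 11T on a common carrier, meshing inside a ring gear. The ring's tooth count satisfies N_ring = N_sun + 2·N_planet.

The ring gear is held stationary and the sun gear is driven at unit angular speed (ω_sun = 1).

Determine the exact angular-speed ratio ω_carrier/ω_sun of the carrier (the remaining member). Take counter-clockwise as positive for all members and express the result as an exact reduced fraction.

3/8

N_ring = 33 + 2·11 = 55
33(ω_s−ω_c) = −55(ω_r−ω_c),  ω_r=0, ω_s=1
33(1−ω_c) = −55(0−ω_c)  ⇒  88ω_c = 33  ⇒  ω_c = 3/8
ω_c/ω_s = 3/8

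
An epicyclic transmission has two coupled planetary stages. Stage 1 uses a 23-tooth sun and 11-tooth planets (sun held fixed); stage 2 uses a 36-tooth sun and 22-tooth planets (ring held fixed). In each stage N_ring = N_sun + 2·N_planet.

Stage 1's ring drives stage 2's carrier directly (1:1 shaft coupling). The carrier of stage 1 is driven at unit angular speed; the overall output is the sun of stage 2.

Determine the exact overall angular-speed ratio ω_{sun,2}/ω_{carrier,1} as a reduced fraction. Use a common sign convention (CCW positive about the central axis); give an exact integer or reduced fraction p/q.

1972/405

Stage 1: N_ring = 23 + 2·11 = 45
Stage 1: 23(ω_s−ω_c) = −45(ω_r−ω_c),  ω_s=0, ω_c=1
Stage 1: ω_r = 1 − (23/45)(0−1) = 68/45
  ⇒ ω_r¹/ω_c¹ = 68/45
Stage 2: N_ring = 36 + 2·22 = 80
Stage 2: 36(ω_s−ω_c) = −80(ω_r−ω_c),  ω_r=0, ω_c=1
Stage 2: ω_s = 1 − (80/36)(0−1) = 29/9
  ⇒ ω_s²/ω_c² = 29/9
Coupling ω_c² = ω_r¹ ⇒ overall = 68/45 × 29/9 = 1972/405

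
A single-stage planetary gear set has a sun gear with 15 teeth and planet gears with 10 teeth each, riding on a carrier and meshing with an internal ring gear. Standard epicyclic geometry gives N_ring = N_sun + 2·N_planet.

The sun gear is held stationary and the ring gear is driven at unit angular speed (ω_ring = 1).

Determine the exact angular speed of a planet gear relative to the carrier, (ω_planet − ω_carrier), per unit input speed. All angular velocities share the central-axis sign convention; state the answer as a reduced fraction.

N_ring = 15 + 2·10 = 35
15(ω_s−ω_c) = −35(ω_r−ω_c),  ω_s=0, ω_r=1
15(0−ω_c) = −35(1−ω_c)  ⇒  50ω_c = 35  ⇒  ω_c = 7/10
sun–planet: 15·(0−7/10) = −10·(ω_p−ω_c)  ⇒  ω_p−ω_c = −(15/10)·(-7/10) = 21/20

21/20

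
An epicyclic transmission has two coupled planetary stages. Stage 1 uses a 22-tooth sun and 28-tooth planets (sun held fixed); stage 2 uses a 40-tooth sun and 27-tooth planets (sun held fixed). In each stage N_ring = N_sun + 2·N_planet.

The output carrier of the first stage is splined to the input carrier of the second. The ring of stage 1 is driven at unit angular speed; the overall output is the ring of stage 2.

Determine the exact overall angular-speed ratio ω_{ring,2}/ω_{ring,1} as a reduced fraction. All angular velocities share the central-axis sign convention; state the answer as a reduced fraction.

Stage 1: N_ring = 22 + 2·28 = 78
Stage 1: 22(ω_s−ω_c) = −78(ω_r−ω_c),  ω_s=0, ω_r=1
Stage 1: 22(0−ω_c) = −78(1−ω_c)  ⇒  100ω_c = 78  ⇒  ω_c = 39/50
  ⇒ ω_c¹/ω_r¹ = 39/50
Stage 2: N_ring = 40 + 2·27 = 94
Stage 2: 40(ω_s−ω_c) = −94(ω_r−ω_c),  ω_s=0, ω_c=1
Stage 2: ω_r = 1 − (40/94)(0−1) = 67/47
  ⇒ ω_r²/ω_c² = 67/47
Coupling ω_c² = ω_c¹ ⇒ overall = 39/50 × 67/47 = 2613/2350

2613/2350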